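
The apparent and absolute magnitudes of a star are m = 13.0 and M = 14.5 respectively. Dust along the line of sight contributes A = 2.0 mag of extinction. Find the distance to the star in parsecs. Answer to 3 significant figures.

d ≈ 2.00 pc

m − M = 5 log₁₀(d/10 pc) + A  ⇒  13.0 − (14.5) − 2.0 = 5 log₁₀(d/10)
-3.500 = 5 log₁₀(d/10)
log₁₀ d = (m − M − A)/5 + 1 = 0.3000
d = 10^0.3000 = 1.995 pc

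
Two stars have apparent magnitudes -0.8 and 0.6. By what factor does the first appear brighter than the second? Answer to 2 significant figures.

3.6

Magnitude difference = -1.4
Flux ratio = 10^(−0.4 Δm) = 10^(−0.4 × -1.4) = 10^0.560 = 3.631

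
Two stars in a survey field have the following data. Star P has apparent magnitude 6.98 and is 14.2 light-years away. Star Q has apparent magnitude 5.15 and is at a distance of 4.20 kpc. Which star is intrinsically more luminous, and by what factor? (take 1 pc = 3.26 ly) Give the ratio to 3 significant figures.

Star P: d = 14.2 ly / 3.26 = 4.356 pc
Star P: M = m − 5 log₁₀ d + 5 = 6.98 − 5·0.6391 + 5 = 8.785
Star Q: d = 4.20 kpc = 4200 pc
Star Q: M = m − 5 log₁₀ d + 5 = 5.15 − 5·3.6232 + 5 = -7.966
ΔM = M_P − M_Q = 8.785 − (-7.966) = 16.751; smaller M is more luminous → Star Q.
L ratio = 10^(0.4 |ΔM|) = 10^6.700 = 5.016×10^6

Star Q is more luminous, by a factor of 5.02×10^6.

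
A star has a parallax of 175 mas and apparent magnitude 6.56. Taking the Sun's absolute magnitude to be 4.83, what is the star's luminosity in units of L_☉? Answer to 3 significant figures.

L/L_☉ ≈ 0.0664

d = 1/p = 1000/175 mas = 5.714 pc
M = m − 5 log₁₀ d + 5 = 6.56 − 5·0.7570 + 5 = 7.775
M − M_☉ = 7.775 − 4.83 = 2.945
L/L_☉ = 10^(−0.4 × 2.945) = 0.06636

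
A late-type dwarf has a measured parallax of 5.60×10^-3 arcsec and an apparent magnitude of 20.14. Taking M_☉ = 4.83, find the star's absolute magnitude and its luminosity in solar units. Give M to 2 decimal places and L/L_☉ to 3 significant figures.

M ≈ 13.88; L/L_☉ ≈ 2.40×10^-4

d = 1/p = 1/5.60×10^-3″ = 178.6 pc
M = m − 5 log₁₀ d + 5 = 20.14 − 5·2.2518 + 5 = 13.881
M − M_☉ = 13.881 − 4.83 = 9.051
L/L_☉ = 10^(−0.4 × 9.051) = 2.397×10^-4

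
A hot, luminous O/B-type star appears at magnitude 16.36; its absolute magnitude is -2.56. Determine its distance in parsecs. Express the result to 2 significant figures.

μ = m − M = 18.920
m − M = 5 log₁₀ d − 5
log₁₀ d = (m − M)/5 + 1 = 4.7840
d = 10^4.7840 = 60810 pc

d ≈ 61000 pc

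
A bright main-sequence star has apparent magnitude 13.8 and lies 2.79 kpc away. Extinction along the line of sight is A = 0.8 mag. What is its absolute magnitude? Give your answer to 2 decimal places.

d = 2.79 kpc = 2790 pc
5 log₁₀(d/10 pc) = 5 log₁₀(2790) − 5 = 12.228
M = m − 5 log₁₀(d/10) − A = 13.8 − 12.228 − 0.8 = 0.772

M ≈ 0.77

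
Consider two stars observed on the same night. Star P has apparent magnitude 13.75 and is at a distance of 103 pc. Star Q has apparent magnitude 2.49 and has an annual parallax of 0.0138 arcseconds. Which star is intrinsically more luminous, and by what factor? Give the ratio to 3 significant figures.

Star P: M = m − 5 log₁₀ d + 5 = 13.75 − 5·2.0128 + 5 = 8.686
Star Q: d = 1/p = 1/0.0138″ = 72.46 pc
Star Q: M = m − 5 log₁₀ d + 5 = 2.49 − 5·1.8601 + 5 = -1.811
ΔM = M_P − M_Q = 8.686 − (-1.811) = 10.496; smaller M is more luminous → Star Q.
L ratio = 10^(0.4 |ΔM|) = 10^4.199 = 15800

Star Q is more luminous, by a factor of 15800.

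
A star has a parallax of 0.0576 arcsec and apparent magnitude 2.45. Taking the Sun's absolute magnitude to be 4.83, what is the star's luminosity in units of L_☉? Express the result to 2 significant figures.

d = 1/p = 1/0.0576″ = 17.36 pc
M = m − 5 log₁₀ d + 5 = 2.45 − 5·1.2396 + 5 = 1.252
M − M_☉ = 1.252 − 4.83 = -3.578
L/L_☉ = 10^(−0.4 × -3.578) = 26.99

L/L_☉ ≈ 27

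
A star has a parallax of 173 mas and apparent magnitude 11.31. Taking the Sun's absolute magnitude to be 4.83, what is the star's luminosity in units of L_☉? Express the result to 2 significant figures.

d = 1/p = 1000/173 mas = 5.780 pc
M = m − 5 log₁₀ d + 5 = 11.31 − 5·0.7620 + 5 = 12.500
M − M_☉ = 12.500 − 4.83 = 7.670
L/L_☉ = 10^(−0.4 × 7.670) = 8.549×10^-4

L/L_☉ ≈ 8.5×10^-4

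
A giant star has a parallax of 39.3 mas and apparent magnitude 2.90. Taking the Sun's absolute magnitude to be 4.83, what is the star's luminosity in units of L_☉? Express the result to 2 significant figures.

d = 1/p = 1000/39.3 mas = 25.45 pc
M = m − 5 log₁₀ d + 5 = 2.90 − 5·1.4056 + 5 = 0.872
M − M_☉ = 0.872 − 4.83 = -3.958
L/L_☉ = 10^(−0.4 × -3.958) = 38.30

L/L_☉ ≈ 38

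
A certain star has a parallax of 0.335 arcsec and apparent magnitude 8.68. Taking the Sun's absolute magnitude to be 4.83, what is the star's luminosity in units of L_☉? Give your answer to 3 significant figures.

L/L_☉ ≈ 2.57×10^-3

d = 1/p = 1/0.335″ = 2.985 pc
M = m − 5 log₁₀ d + 5 = 8.68 − 5·0.4750 + 5 = 11.305
M − M_☉ = 11.305 − 4.83 = 6.475
L/L_☉ = 10^(−0.4 × 6.475) = 2.570×10^-3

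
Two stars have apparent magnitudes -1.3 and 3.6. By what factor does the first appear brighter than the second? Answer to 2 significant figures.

91

Magnitude difference = -4.9
Flux ratio = 10^(−0.4 Δm) = 10^(−0.4 × -4.9) = 10^1.960 = 91.20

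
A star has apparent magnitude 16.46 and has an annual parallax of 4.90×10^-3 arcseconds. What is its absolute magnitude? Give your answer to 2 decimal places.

d = 1/p = 1/4.90×10^-3″ = 204.1 pc
5 log₁₀(d/10 pc) = 5 log₁₀(204.1) − 5 = 6.549
M = m − 5 log₁₀(d/10) = 16.46 − 6.549 = 9.911

M ≈ 9.91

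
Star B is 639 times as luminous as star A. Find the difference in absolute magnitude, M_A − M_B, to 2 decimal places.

Pogson: ΔM = −2.5 log₁₀(ratio) = −2.5 log₁₀(639) = −2.5 × 2.8055 = -7.014
Star B is brighter so has the smaller magnitude: M_A − M_B is positive.

M_A − M_B ≈ 7.01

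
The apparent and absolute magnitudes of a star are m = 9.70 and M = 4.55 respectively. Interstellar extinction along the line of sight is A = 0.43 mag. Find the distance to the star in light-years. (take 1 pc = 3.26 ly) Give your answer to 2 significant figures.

d ≈ 290 ly

m − M = 5 log₁₀(d/10 pc) + A  ⇒  9.70 − (4.55) − 0.43 = 5 log₁₀(d/10)
4.720 = 5 log₁₀(d/10)
log₁₀ d = (m − M − A)/5 + 1 = 1.9440
d = 10^1.9440 = 87.90 pc
= 286.6 ly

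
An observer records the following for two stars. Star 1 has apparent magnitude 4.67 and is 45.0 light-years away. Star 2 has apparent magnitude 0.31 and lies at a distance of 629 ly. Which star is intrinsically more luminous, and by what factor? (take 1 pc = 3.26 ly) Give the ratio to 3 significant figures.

Star 2 is more luminous, by a factor of 10800.

Star 1: d = 45.0 ly / 3.26 = 13.80 pc
Star 1: M = m − 5 log₁₀ d + 5 = 4.67 − 5·1.1400 + 5 = 3.970
Star 2: d = 629 ly / 3.26 = 192.9 pc
Star 2: M = m − 5 log₁₀ d + 5 = 0.31 − 5·2.2854 + 5 = -6.117
ΔM = M_1 − M_2 = 3.970 − (-6.117) = 10.087; smaller M is more luminous → Star 2.
L ratio = 10^(0.4 |ΔM|) = 10^4.035 = 10840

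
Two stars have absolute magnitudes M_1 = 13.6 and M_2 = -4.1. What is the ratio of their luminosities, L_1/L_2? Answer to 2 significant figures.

ΔM = M_1 − M_2 = 17.7
L_1/L_2 = 10^(−0.4 ΔM) = 10^-7.080 = 8.318×10^-8

L_1/L_2 ≈ 8.3×10^-8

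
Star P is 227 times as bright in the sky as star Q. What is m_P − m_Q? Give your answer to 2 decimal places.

Pogson: Δm = −2.5 log₁₀(ratio) = −2.5 log₁₀(227) = −2.5 × 2.3560 = -5.890
Star P is brighter, so it has the smaller magnitude: the difference is negative.

m_P − m_Q ≈ -5.89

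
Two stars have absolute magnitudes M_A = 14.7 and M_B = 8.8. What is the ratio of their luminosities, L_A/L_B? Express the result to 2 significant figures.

ΔM = M_A − M_B = 5.9
L_A/L_B = 10^(−0.4 ΔM) = 10^-2.360 = 4.365×10^-3

L_A/L_B ≈ 4.4×10^-3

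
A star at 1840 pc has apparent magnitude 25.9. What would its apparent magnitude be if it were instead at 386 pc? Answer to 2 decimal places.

Flux ∝ 1/d², so Δm = 5 log₁₀(d₂/d₁) = 5 log₁₀(386/1840) = -3.391
m₂ = m₁ + Δm = 25.9 + (-3.391) = 22.509

m ≈ 22.51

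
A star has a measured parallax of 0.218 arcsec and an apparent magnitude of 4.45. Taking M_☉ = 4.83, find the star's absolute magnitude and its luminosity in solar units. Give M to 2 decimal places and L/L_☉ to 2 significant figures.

d = 1/p = 1/0.218″ = 4.587 pc
M = m − 5 log₁₀ d + 5 = 4.45 − 5·0.6615 + 5 = 6.142
M − M_☉ = 6.142 − 4.83 = 1.312
L/L_☉ = 10^(−0.4 × 1.312) = 0.2986

M ≈ 6.14; L/L_☉ ≈ 0.30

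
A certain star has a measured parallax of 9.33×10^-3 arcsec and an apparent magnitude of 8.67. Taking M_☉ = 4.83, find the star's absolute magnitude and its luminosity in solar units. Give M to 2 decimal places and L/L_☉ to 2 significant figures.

M ≈ 3.52; L/L_☉ ≈ 3.3

d = 1/p = 1/9.33×10^-3″ = 107.2 pc
M = m − 5 log₁₀ d + 5 = 8.67 − 5·2.0301 + 5 = 3.519
M − M_☉ = 3.519 − 4.83 = -1.311
L/L_☉ = 10^(−0.4 × -1.311) = 3.344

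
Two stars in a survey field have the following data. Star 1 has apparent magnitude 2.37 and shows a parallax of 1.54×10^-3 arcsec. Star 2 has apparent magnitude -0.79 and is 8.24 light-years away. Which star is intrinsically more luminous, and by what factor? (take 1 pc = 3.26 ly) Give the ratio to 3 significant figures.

Star 1 is more luminous, by a factor of 3590.

Star 1: d = 1/p = 1/1.54×10^-3″ = 649.4 pc
Star 1: M = m − 5 log₁₀ d + 5 = 2.37 − 5·2.8125 + 5 = -6.692
Star 2: d = 8.24 ly / 3.26 = 2.528 pc
Star 2: M = m − 5 log₁₀ d + 5 = -0.79 − 5·0.4027 + 5 = 2.196
ΔM = M_1 − M_2 = -6.692 − (2.196) = -8.889; smaller M is more luminous → Star 1.
L ratio = 10^(0.4 |ΔM|) = 10^3.556 = 3594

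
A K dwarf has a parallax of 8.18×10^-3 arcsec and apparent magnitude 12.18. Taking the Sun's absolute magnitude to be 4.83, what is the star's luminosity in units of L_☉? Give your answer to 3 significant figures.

L/L_☉ ≈ 0.172

d = 1/p = 1/8.18×10^-3″ = 122.2 pc
M = m − 5 log₁₀ d + 5 = 12.18 − 5·2.0872 + 5 = 6.744
M − M_☉ = 6.744 − 4.83 = 1.914
L/L_☉ = 10^(−0.4 × 1.914) = 0.1716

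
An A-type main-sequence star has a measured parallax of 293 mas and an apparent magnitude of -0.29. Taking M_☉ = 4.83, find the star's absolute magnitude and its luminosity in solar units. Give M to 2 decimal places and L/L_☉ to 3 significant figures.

M ≈ 2.04; L/L_☉ ≈ 13.0

d = 1/p = 1000/293 mas = 3.413 pc
M = m − 5 log₁₀ d + 5 = -0.29 − 5·0.5331 + 5 = 2.044
M − M_☉ = 2.044 − 4.83 = -2.786
L/L_☉ = 10^(−0.4 × -2.786) = 13.01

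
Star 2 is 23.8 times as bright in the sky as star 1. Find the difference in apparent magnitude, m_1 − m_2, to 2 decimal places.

Pogson: Δm = −2.5 log₁₀(ratio) = −2.5 log₁₀(23.8) = −2.5 × 1.3766 = -3.441
Star 2 is brighter so has the smaller magnitude: m_1 − m_2 is positive.

m_1 − m_2 ≈ 3.44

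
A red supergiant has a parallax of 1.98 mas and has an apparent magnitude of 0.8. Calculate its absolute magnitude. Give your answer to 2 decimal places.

M ≈ -7.72

p = 1.98 mas = 1.98×10^-3″ → d = 1/p = 505.1 pc
5 log₁₀(d/10 pc) = 5 log₁₀(505.1) − 5 = 8.517
M = m − 5 log₁₀(d/10) = 0.8 − 8.517 = -7.717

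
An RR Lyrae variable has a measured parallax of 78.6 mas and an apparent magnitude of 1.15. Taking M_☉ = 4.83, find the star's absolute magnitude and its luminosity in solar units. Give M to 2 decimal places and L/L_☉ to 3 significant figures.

M ≈ 0.63; L/L_☉ ≈ 48.0

d = 1/p = 1000/78.6 mas = 12.72 pc
M = m − 5 log₁₀ d + 5 = 1.15 − 5·1.1046 + 5 = 0.627
M − M_☉ = 0.627 − 4.83 = -4.203
L/L_☉ = 10^(−0.4 × -4.203) = 47.99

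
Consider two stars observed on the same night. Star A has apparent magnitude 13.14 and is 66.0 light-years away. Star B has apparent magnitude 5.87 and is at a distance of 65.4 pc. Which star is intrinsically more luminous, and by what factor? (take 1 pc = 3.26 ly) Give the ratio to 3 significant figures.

Star A: d = 66.0 ly / 3.26 = 20.25 pc
Star A: M = m − 5 log₁₀ d + 5 = 13.14 − 5·1.3063 + 5 = 11.608
Star B: M = m − 5 log₁₀ d + 5 = 5.87 − 5·1.8156 + 5 = 1.792
ΔM = M_A − M_B = 11.608 − (1.792) = 9.816; smaller M is more luminous → Star B.
L ratio = 10^(0.4 |ΔM|) = 10^3.927 = 8443

Star B is more luminous, by a factor of 8440.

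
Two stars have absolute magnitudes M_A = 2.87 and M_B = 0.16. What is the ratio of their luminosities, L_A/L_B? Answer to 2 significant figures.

ΔM = M_A − M_B = 2.71
L_A/L_B = 10^(−0.4 ΔM) = 10^-1.084 = 0.08241

L_A/L_B ≈ 0.082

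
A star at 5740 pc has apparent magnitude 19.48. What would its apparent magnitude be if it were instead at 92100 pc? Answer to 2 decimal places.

Flux ∝ 1/d², so Δm = 5 log₁₀(d₂/d₁) = 5 log₁₀(92100/5740) = 6.027
m₂ = m₁ + Δm = 19.48 + (6.027) = 25.507

m ≈ 25.51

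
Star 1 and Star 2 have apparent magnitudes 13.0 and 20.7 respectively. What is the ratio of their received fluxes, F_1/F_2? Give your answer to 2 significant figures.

F_1/F_2 ≈ 1200

Δm = 13.0 − (20.7) = -7.7
Flux ratio = 10^(−0.4 Δm) = 10^(−0.4 × -7.7) = 10^3.080 = 1202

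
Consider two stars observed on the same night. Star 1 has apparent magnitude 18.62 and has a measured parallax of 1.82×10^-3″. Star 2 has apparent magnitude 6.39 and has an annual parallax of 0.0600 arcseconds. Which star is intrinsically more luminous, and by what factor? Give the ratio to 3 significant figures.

Star 1: d = 1/p = 1/1.82×10^-3″ = 549.5 pc
Star 1: M = m − 5 log₁₀ d + 5 = 18.62 − 5·2.7399 + 5 = 9.920
Star 2: d = 1/p = 1/0.0600″ = 16.67 pc
Star 2: M = m − 5 log₁₀ d + 5 = 6.39 − 5·1.2218 + 5 = 5.281
ΔM = M_1 − M_2 = 9.920 − (5.281) = 4.640; smaller M is more luminous → Star 2.
L ratio = 10^(0.4 |ΔM|) = 10^1.856 = 71.75

Star 2 is more luminous, by a factor of 71.8.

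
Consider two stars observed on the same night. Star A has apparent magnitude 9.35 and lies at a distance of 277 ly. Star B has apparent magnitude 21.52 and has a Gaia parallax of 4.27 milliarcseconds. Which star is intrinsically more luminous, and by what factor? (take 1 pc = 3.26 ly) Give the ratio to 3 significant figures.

Star A is more luminous, by a factor of 9710.

Star A: d = 277 ly / 3.26 = 84.97 pc
Star A: M = m − 5 log₁₀ d + 5 = 9.35 − 5·1.9293 + 5 = 4.704
Star B: p = 4.27 mas = 4.27×10^-3″ → d = 1/p = 234.2 pc
Star B: M = m − 5 log₁₀ d + 5 = 21.52 − 5·2.3696 + 5 = 14.672
ΔM = M_A − M_B = 4.704 − (14.672) = -9.968; smaller M is more luminous → Star A.
L ratio = 10^(0.4 |ΔM|) = 10^3.987 = 9714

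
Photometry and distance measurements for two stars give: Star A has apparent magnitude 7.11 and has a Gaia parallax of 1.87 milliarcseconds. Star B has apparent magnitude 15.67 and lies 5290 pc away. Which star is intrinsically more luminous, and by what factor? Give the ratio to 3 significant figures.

Star A is more luminous, by a factor of 27.1.

Star A: p = 1.87 mas = 1.87×10^-3″ → d = 1/p = 534.8 pc
Star A: M = m − 5 log₁₀ d + 5 = 7.11 − 5·2.7282 + 5 = -1.531
Star B: M = m − 5 log₁₀ d + 5 = 15.67 − 5·3.7235 + 5 = 2.053
ΔM = M_A − M_B = -1.531 − (2.053) = -3.584; smaller M is more luminous → Star A.
L ratio = 10^(0.4 |ΔM|) = 10^1.433 = 27.13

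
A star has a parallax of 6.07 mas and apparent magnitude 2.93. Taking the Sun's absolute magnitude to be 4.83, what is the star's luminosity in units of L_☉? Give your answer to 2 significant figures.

L/L_☉ ≈ 1600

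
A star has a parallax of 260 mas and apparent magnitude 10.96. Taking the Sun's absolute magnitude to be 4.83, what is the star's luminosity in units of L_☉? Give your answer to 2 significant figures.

d = 1/p = 1000/260 mas = 3.846 pc
M = m − 5 log₁₀ d + 5 = 10.96 − 5·0.5850 + 5 = 13.035
M − M_☉ = 13.035 − 4.83 = 8.205
L/L_☉ = 10^(−0.4 × 8.205) = 5.225×10^-4

L/L_☉ ≈ 5.2×10^-4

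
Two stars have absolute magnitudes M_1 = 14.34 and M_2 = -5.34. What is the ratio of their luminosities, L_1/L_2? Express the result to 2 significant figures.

ΔM = M_1 − M_2 = 19.68
L_1/L_2 = 10^(−0.4 ΔM) = 10^-7.872 = 1.343×10^-8

L_1/L_2 ≈ 1.3×10^-8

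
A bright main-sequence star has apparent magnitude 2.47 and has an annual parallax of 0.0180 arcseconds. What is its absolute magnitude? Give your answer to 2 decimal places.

d = 1/p = 1/0.0180″ = 55.56 pc
5 log₁₀(d/10 pc) = 5 log₁₀(55.56) − 5 = 3.724
M = m − 5 log₁₀(d/10) = 2.47 − 3.724 = -1.254

M ≈ -1.25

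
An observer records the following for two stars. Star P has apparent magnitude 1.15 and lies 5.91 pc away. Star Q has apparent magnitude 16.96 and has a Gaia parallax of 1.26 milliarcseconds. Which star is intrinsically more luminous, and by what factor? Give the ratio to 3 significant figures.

Star P is more luminous, by a factor of 117.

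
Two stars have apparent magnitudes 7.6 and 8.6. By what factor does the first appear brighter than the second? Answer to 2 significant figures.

Δm = 7.6 − (8.6) = -1.0
Flux ratio = 10^(−0.4 Δm) = 10^(−0.4 × -1.0) = 10^0.400 = 2.512

2.5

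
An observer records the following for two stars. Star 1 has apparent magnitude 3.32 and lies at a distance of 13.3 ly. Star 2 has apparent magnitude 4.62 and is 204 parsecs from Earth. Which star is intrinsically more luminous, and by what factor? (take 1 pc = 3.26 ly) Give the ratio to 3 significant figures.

Star 2 is more luminous, by a factor of 755.

Star 1: d = 13.3 ly / 3.26 = 4.080 pc
Star 1: M = m − 5 log₁₀ d + 5 = 3.32 − 5·0.6106 + 5 = 5.267
Star 2: M = m − 5 log₁₀ d + 5 = 4.62 − 5·2.3096 + 5 = -1.928
ΔM = M_1 − M_2 = 5.267 − (-1.928) = 7.195; smaller M is more luminous → Star 2.
L ratio = 10^(0.4 |ΔM|) = 10^2.878 = 755.1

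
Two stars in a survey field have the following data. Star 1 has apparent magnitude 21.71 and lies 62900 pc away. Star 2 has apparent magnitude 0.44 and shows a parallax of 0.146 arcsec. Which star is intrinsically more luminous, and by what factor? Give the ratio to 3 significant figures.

Star 2 is more luminous, by a factor of 3.82.

Star 1: M = m − 5 log₁₀ d + 5 = 21.71 − 5·4.7987 + 5 = 2.717
Star 2: d = 1/p = 1/0.146″ = 6.849 pc
Star 2: M = m − 5 log₁₀ d + 5 = 0.44 − 5·0.8356 + 5 = 1.262
ΔM = M_1 − M_2 = 2.717 − (1.262) = 1.455; smaller M is more luminous → Star 2.
L ratio = 10^(0.4 |ΔM|) = 10^0.582 = 3.819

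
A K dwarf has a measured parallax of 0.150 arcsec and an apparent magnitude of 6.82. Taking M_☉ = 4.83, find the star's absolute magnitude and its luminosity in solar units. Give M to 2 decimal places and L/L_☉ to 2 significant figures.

d = 1/p = 1/0.150″ = 6.667 pc
M = m − 5 log₁₀ d + 5 = 6.82 − 5·0.8239 + 5 = 7.700
M − M_☉ = 7.700 − 4.83 = 2.870
L/L_☉ = 10^(−0.4 × 2.870) = 0.07109

M ≈ 7.70; L/L_☉ ≈ 0.071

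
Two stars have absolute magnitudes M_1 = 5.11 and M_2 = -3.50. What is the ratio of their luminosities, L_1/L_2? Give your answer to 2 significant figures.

L_1/L_2 ≈ 3.6×10^-4

ΔM = M_1 − M_2 = 8.61
L_1/L_2 = 10^(−0.4 ΔM) = 10^-3.444 = 3.597×10^-4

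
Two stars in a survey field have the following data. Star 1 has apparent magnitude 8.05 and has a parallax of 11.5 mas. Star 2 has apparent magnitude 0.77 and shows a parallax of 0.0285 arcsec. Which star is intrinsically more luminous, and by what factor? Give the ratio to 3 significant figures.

Star 1: p = 11.5 mas = 0.0115″ → d = 1/p = 86.96 pc
Star 1: M = m − 5 log₁₀ d + 5 = 8.05 − 5·1.9393 + 5 = 3.353
Star 2: d = 1/p = 1/0.0285″ = 35.09 pc
Star 2: M = m − 5 log₁₀ d + 5 = 0.77 − 5·1.5452 + 5 = -1.956
ΔM = M_1 − M_2 = 3.353 − (-1.956) = 5.309; smaller M is more luminous → Star 2.
L ratio = 10^(0.4 |ΔM|) = 10^2.124 = 133.0

Star 2 is more luminous, by a factor of 133.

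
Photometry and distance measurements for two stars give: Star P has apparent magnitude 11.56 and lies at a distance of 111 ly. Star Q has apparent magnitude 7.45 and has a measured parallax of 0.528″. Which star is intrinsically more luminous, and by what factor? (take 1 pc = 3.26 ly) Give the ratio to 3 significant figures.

Star P: d = 111 ly / 3.26 = 34.05 pc
Star P: M = m − 5 log₁₀ d + 5 = 11.56 − 5·1.5321 + 5 = 8.899
Star Q: d = 1/p = 1/0.528″ = 1.894 pc
Star Q: M = m − 5 log₁₀ d + 5 = 7.45 − 5·0.2774 + 5 = 11.063
ΔM = M_P − M_Q = 8.899 − (11.063) = -2.164; smaller M is more luminous → Star P.
L ratio = 10^(0.4 |ΔM|) = 10^0.865 = 7.336

Star P is more luminous, by a factor of 7.34.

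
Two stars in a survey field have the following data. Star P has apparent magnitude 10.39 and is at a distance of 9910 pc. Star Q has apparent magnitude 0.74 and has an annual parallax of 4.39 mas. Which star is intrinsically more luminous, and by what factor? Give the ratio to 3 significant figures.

Star P: M = m − 5 log₁₀ d + 5 = 10.39 − 5·3.9961 + 5 = -4.590
Star Q: p = 4.39 mas = 4.39×10^-3″ → d = 1/p = 227.8 pc
Star Q: M = m − 5 log₁₀ d + 5 = 0.74 − 5·2.3575 + 5 = -6.048
ΔM = M_P − M_Q = -4.590 − (-6.048) = 1.457; smaller M is more luminous → Star Q.
L ratio = 10^(0.4 |ΔM|) = 10^0.583 = 3.828

Star Q is more luminous, by a factor of 3.83.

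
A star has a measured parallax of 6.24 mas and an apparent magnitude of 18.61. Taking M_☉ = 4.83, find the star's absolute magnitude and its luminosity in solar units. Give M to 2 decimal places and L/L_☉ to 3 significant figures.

M ≈ 12.59; L/L_☉ ≈ 7.90×10^-4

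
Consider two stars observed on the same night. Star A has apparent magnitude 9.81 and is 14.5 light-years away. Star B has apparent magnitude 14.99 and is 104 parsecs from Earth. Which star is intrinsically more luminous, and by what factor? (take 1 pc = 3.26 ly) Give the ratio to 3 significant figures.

Star B is more luminous, by a factor of 4.63.

Star A: d = 14.5 ly / 3.26 = 4.448 pc
Star A: M = m − 5 log₁₀ d + 5 = 9.81 − 5·0.6482 + 5 = 11.569
Star B: M = m − 5 log₁₀ d + 5 = 14.99 − 5·2.0170 + 5 = 9.905
ΔM = M_A − M_B = 11.569 − (9.905) = 1.664; smaller M is more luminous → Star B.
L ratio = 10^(0.4 |ΔM|) = 10^0.666 = 4.632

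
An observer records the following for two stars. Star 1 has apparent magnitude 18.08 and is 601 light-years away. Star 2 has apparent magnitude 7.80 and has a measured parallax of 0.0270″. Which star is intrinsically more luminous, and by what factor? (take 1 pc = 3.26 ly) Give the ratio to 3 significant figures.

Star 1: d = 601 ly / 3.26 = 184.4 pc
Star 1: M = m − 5 log₁₀ d + 5 = 18.08 − 5·2.2657 + 5 = 11.752
Star 2: d = 1/p = 1/0.0270″ = 37.04 pc
Star 2: M = m − 5 log₁₀ d + 5 = 7.80 − 5·1.5686 + 5 = 4.957
ΔM = M_1 − M_2 = 11.752 − (4.957) = 6.795; smaller M is more luminous → Star 2.
L ratio = 10^(0.4 |ΔM|) = 10^2.718 = 522.3

Star 2 is more luminous, by a factor of 522.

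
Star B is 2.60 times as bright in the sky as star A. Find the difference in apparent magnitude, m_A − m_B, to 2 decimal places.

Pogson: Δm = −2.5 log₁₀(ratio) = −2.5 log₁₀(2.60) = −2.5 × 0.4150 = -1.037
Star B is brighter so has the smaller magnitude: m_A − m_B is positive.

m_A − m_B ≈ 1.04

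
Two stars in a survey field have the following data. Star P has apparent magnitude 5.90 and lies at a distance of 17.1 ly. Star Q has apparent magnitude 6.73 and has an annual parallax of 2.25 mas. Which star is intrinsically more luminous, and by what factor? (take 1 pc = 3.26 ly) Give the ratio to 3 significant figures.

Star Q is more luminous, by a factor of 3340.

Star P: d = 17.1 ly / 3.26 = 5.245 pc
Star P: M = m − 5 log₁₀ d + 5 = 5.90 − 5·0.7198 + 5 = 7.301
Star Q: p = 2.25 mas = 2.25×10^-3″ → d = 1/p = 444.4 pc
Star Q: M = m − 5 log₁₀ d + 5 = 6.73 − 5·2.6478 + 5 = -1.509
ΔM = M_P − M_Q = 7.301 − (-1.509) = 8.810; smaller M is more luminous → Star Q.
L ratio = 10^(0.4 |ΔM|) = 10^3.524 = 3343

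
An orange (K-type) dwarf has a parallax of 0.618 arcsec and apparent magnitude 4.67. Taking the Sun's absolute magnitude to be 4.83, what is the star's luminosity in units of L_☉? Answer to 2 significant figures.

L/L_☉ ≈ 0.030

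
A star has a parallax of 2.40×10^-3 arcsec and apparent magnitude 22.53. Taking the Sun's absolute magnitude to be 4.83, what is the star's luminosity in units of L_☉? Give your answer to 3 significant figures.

d = 1/p = 1/2.40×10^-3″ = 416.7 pc
M = m − 5 log₁₀ d + 5 = 22.53 − 5·2.6198 + 5 = 14.431
M − M_☉ = 14.431 − 4.83 = 9.601
L/L_☉ = 10^(−0.4 × 9.601) = 1.444×10^-4

L/L_☉ ≈ 1.44×10^-4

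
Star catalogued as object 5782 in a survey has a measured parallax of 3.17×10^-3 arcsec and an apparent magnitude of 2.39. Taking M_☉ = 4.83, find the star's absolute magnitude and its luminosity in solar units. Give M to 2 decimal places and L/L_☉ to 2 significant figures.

d = 1/p = 1/3.17×10^-3″ = 315.5 pc
M = m − 5 log₁₀ d + 5 = 2.39 − 5·2.4989 + 5 = -5.105
M − M_☉ = -5.105 − 4.83 = -9.935
L/L_☉ = 10^(−0.4 × -9.935) = 9416

M ≈ -5.10; L/L_☉ ≈ 9400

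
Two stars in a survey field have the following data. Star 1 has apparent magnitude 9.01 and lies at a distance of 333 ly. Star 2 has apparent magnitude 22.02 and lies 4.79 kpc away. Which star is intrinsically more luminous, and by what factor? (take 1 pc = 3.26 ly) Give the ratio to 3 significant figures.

Star 1: d = 333 ly / 3.26 = 102.1 pc
Star 1: M = m − 5 log₁₀ d + 5 = 9.01 − 5·2.0092 + 5 = 3.964
Star 2: d = 4.79 kpc = 4790 pc
Star 2: M = m − 5 log₁₀ d + 5 = 22.02 − 5·3.6803 + 5 = 8.618
ΔM = M_1 − M_2 = 3.964 − (8.618) = -4.654; smaller M is more luminous → Star 1.
L ratio = 10^(0.4 |ΔM|) = 10^1.862 = 72.74

Star 1 is more luminous, by a factor of 72.7.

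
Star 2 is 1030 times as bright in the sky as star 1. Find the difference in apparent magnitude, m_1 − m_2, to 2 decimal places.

Pogson: Δm = −2.5 log₁₀(ratio) = −2.5 log₁₀(1030) = −2.5 × 3.0128 = -7.532
Star 2 is brighter so has the smaller magnitude: m_1 − m_2 is positive.

m_1 − m_2 ≈ 7.53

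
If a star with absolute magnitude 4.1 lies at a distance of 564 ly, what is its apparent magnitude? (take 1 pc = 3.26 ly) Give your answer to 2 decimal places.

m ≈ 10.29

d = 564 ly / 3.26 = 173.0 pc
m = M + 5 log₁₀ d − 5 = 4.1 + 5·2.2381 − 5 = 10.290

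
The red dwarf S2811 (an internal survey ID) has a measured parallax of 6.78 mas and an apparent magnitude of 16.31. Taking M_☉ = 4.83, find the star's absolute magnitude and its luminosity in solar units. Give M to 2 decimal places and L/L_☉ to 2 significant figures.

M ≈ 10.47; L/L_☉ ≈ 5.6×10^-3

d = 1/p = 1000/6.78 mas = 147.5 pc
M = m − 5 log₁₀ d + 5 = 16.31 − 5·2.1688 + 5 = 10.466
M − M_☉ = 10.466 − 4.83 = 5.636
L/L_☉ = 10^(−0.4 × 5.636) = 5.566×10^-3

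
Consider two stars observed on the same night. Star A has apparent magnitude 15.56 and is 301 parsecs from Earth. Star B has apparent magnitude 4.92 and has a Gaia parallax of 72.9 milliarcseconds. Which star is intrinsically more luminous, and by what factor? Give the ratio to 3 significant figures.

Star A: M = m − 5 log₁₀ d + 5 = 15.56 − 5·2.4786 + 5 = 8.167
Star B: p = 72.9 mas = 0.0729″ → d = 1/p = 13.72 pc
Star B: M = m − 5 log₁₀ d + 5 = 4.92 − 5·1.1373 + 5 = 4.234
ΔM = M_A − M_B = 8.167 − (4.234) = 3.934; smaller M is more luminous → Star B.
L ratio = 10^(0.4 |ΔM|) = 10^1.573 = 37.45

Star B is more luminous, by a factor of 37.4.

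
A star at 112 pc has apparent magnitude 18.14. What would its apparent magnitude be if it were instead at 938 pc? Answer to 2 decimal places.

m ≈ 22.75

Flux ∝ 1/d², so Δm = 5 log₁₀(d₂/d₁) = 5 log₁₀(938/112) = 4.615
m₂ = m₁ + Δm = 18.14 + (4.615) = 22.755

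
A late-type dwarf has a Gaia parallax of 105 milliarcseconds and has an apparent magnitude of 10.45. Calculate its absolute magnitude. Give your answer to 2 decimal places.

p = 105 mas = 0.105″ → d = 1/p = 9.524 pc
5 log₁₀(d/10 pc) = 5 log₁₀(9.524) − 5 = -0.106
M = m − 5 log₁₀(d/10) = 10.45 + 0.106 = 10.556

M ≈ 10.56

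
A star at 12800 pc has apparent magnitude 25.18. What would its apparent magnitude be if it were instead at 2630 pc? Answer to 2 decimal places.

m ≈ 21.74

Flux ∝ 1/d², so Δm = 5 log₁₀(d₂/d₁) = 5 log₁₀(2630/12800) = -3.436
m₂ = m₁ + Δm = 25.18 + (-3.436) = 21.744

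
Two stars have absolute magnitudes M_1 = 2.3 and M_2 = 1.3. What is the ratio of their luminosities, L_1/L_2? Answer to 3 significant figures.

L_1/L_2 ≈ 0.398

ΔM = M_1 − M_2 = 1.0
L_1/L_2 = 10^(−0.4 ΔM) = 10^-0.400 = 0.3981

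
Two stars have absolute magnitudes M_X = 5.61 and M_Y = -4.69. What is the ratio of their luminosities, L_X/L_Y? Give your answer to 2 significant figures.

ΔM = M_X − M_Y = 10.30
L_X/L_Y = 10^(−0.4 ΔM) = 10^-4.120 = 7.586×10^-5

L_X/L_Y ≈ 7.6×10^-5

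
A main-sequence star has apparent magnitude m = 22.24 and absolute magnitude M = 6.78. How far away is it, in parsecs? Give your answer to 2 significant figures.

d ≈ 12000 pc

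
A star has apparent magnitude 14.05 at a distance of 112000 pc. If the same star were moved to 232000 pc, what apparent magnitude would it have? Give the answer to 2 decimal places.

m ≈ 15.63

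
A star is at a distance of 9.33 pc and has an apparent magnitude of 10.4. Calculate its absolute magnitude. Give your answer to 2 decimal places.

5 log₁₀(d/10 pc) = 5 log₁₀(9.330) − 5 = -0.151
M = m − 5 log₁₀(d/10) = 10.4 + 0.151 = 10.551

M ≈ 10.55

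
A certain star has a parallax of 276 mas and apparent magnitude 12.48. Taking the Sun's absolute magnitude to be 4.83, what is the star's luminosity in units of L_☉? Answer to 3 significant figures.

L/L_☉ ≈ 1.14×10^-4

d = 1/p = 1000/276 mas = 3.623 pc
M = m − 5 log₁₀ d + 5 = 12.48 − 5·0.5591 + 5 = 14.685
M − M_☉ = 14.685 − 4.83 = 9.855
L/L_☉ = 10^(−0.4 × 9.855) = 1.143×10^-4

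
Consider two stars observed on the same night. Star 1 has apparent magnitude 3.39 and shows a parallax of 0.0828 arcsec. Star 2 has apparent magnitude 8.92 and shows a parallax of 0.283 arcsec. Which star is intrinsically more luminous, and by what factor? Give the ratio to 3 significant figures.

Star 1 is more luminous, by a factor of 1900.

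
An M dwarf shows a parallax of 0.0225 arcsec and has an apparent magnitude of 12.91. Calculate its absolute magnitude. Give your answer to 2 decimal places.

M ≈ 9.67

d = 1/p = 1/0.0225″ = 44.44 pc
5 log₁₀(d/10 pc) = 5 log₁₀(44.44) − 5 = 3.239
M = m − 5 log₁₀(d/10) = 12.91 − 3.239 = 9.671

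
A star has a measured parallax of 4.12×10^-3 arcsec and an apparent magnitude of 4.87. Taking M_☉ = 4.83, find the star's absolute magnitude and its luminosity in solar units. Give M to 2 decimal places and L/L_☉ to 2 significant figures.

M ≈ -2.06; L/L_☉ ≈ 570

d = 1/p = 1/4.12×10^-3″ = 242.7 pc
M = m − 5 log₁₀ d + 5 = 4.87 − 5·2.3851 + 5 = -2.056
M − M_☉ = -2.056 − 4.83 = -6.886
L/L_☉ = 10^(−0.4 × -6.886) = 567.8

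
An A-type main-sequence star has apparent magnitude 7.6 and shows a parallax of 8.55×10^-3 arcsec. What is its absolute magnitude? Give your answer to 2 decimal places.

M ≈ 2.26

d = 1/p = 1/8.55×10^-3″ = 117.0 pc
5 log₁₀(d/10 pc) = 5 log₁₀(117.0) − 5 = 5.340
M = m − 5 log₁₀(d/10) = 7.6 − 5.340 = 2.260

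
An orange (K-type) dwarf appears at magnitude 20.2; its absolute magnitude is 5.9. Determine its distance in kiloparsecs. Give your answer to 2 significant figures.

d ≈ 7.2 kpc

Distance modulus: m − M = 20.2 − (5.9) = 14.300
m − M = 5 log₁₀ d − 5
log₁₀ d = (m − M)/5 + 1 = 3.8600
d = 10^3.8600 = 7244 pc
= 7.244 kpc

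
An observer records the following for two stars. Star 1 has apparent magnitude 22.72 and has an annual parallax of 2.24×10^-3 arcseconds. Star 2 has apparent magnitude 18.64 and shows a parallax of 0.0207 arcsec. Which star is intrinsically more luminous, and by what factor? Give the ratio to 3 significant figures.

Star 1 is more luminous, by a factor of 1.99.

Star 1: d = 1/p = 1/2.24×10^-3″ = 446.4 pc
Star 1: M = m − 5 log₁₀ d + 5 = 22.72 − 5·2.6498 + 5 = 14.471
Star 2: d = 1/p = 1/0.0207″ = 48.31 pc
Star 2: M = m − 5 log₁₀ d + 5 = 18.64 − 5·1.6840 + 5 = 15.220
ΔM = M_1 − M_2 = 14.471 − (15.220) = -0.749; smaller M is more luminous → Star 1.
L ratio = 10^(0.4 |ΔM|) = 10^0.299 = 1.993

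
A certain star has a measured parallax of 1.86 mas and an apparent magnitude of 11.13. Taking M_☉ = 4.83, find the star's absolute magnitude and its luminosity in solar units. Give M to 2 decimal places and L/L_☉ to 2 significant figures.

M ≈ 2.48; L/L_☉ ≈ 8.7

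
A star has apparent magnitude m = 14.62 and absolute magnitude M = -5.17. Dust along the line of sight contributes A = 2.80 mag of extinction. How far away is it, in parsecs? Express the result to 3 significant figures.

m − M = 5 log₁₀(d/10 pc) + A  ⇒  14.62 − (-5.17) − 2.80 = 5 log₁₀(d/10)
16.990 = 5 log₁₀(d/10)
log₁₀ d = (m − M − A)/5 + 1 = 4.3980
d = 10^4.3980 = 25000 pc

d ≈ 25000 pc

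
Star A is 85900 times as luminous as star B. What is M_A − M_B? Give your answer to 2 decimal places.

M_A − M_B ≈ -12.33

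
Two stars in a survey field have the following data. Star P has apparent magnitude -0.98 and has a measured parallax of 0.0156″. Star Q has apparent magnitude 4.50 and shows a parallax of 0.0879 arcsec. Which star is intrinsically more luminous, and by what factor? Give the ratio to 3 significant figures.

Star P: d = 1/p = 1/0.0156″ = 64.10 pc
Star P: M = m − 5 log₁₀ d + 5 = -0.98 − 5·1.8069 + 5 = -5.014
Star Q: d = 1/p = 1/0.0879″ = 11.38 pc
Star Q: M = m − 5 log₁₀ d + 5 = 4.50 − 5·1.0560 + 5 = 4.220
ΔM = M_P − M_Q = -5.014 − (4.220) = -9.234; smaller M is more luminous → Star P.
L ratio = 10^(0.4 |ΔM|) = 10^3.694 = 4940

Star P is more luminous, by a factor of 4940.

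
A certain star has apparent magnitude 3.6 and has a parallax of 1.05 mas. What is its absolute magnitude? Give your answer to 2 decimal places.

M ≈ -6.29

p = 1.05 mas = 1.05×10^-3″ → d = 1/p = 952.4 pc
5 log₁₀(d/10 pc) = 5 log₁₀(952.4) − 5 = 9.894
M = m − 5 log₁₀(d/10) = 3.6 − 9.894 = -6.294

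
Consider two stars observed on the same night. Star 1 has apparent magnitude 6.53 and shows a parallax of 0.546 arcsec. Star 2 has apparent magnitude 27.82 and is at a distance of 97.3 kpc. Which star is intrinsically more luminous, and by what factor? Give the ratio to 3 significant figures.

Star 2 is more luminous, by a factor of 8.60.

Star 1: d = 1/p = 1/0.546″ = 1.832 pc
Star 1: M = m − 5 log₁₀ d + 5 = 6.53 − 5·0.2628 + 5 = 10.216
Star 2: d = 97.3 kpc = 97300 pc
Star 2: M = m − 5 log₁₀ d + 5 = 27.82 − 5·4.9881 + 5 = 7.879
ΔM = M_1 − M_2 = 10.216 − (7.879) = 2.337; smaller M is more luminous → Star 2.
L ratio = 10^(0.4 |ΔM|) = 10^0.935 = 8.602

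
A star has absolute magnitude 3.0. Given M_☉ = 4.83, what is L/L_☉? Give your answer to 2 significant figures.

L/L_☉ ≈ 5.4

M − M_☉ = 3.0 − 4.83 = -1.830
L/L_☉ = 10^(−0.4 (M − M_☉)) = 10^0.732 = 5.395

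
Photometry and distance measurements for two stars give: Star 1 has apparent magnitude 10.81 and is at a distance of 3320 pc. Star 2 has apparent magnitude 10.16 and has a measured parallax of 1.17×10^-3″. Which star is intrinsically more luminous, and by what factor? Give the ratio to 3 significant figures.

Star 1 is more luminous, by a factor of 8.29.

Star 1: M = m − 5 log₁₀ d + 5 = 10.81 − 5·3.5211 + 5 = -1.796
Star 2: d = 1/p = 1/1.17×10^-3″ = 854.7 pc
Star 2: M = m − 5 log₁₀ d + 5 = 10.16 − 5·2.9318 + 5 = 0.501
ΔM = M_1 − M_2 = -1.796 − (0.501) = -2.297; smaller M is more luminous → Star 1.
L ratio = 10^(0.4 |ΔM|) = 10^0.919 = 8.292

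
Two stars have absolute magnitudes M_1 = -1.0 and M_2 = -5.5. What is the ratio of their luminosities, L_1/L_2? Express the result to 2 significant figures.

ΔM = M_1 − M_2 = 4.5
L_1/L_2 = 10^(−0.4 ΔM) = 10^-1.800 = 0.01585

L_1/L_2 ≈ 0.016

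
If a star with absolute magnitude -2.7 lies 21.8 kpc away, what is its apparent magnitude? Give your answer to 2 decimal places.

m ≈ 13.99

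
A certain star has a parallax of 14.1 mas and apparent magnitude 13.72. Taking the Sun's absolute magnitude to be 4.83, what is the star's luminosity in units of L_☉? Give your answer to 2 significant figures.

d = 1/p = 1000/14.1 mas = 70.92 pc
M = m − 5 log₁₀ d + 5 = 13.72 − 5·1.8508 + 5 = 9.466
M − M_☉ = 9.466 − 4.83 = 4.636
L/L_☉ = 10^(−0.4 × 4.636) = 0.01398

L/L_☉ ≈ 0.014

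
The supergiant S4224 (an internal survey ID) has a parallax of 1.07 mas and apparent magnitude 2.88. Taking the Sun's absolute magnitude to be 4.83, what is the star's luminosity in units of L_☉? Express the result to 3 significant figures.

L/L_☉ ≈ 52600

d = 1/p = 1000/1.07 mas = 934.6 pc
M = m − 5 log₁₀ d + 5 = 2.88 − 5·2.9706 + 5 = -6.973
M − M_☉ = -6.973 − 4.83 = -11.803
L/L_☉ = 10^(−0.4 × -11.803) = 52630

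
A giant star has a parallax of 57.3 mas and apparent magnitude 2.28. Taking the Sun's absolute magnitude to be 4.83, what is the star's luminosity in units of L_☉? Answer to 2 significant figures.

L/L_☉ ≈ 32

d = 1/p = 1000/57.3 mas = 17.45 pc
M = m − 5 log₁₀ d + 5 = 2.28 − 5·1.2418 + 5 = 1.071
M − M_☉ = 1.071 − 4.83 = -3.759
L/L_☉ = 10^(−0.4 × -3.759) = 31.89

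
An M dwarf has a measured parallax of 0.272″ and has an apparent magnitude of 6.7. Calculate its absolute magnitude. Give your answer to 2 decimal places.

M ≈ 8.87

d = 1/p = 1/0.272″ = 3.676 pc
5 log₁₀(d/10 pc) = 5 log₁₀(3.676) − 5 = -2.173
M = m − 5 log₁₀(d/10) = 6.7 + 2.173 = 8.873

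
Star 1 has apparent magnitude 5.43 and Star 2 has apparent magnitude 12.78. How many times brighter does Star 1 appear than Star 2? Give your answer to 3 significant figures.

871

Magnitude difference = -7.35
Flux ratio = 10^(−0.4 Δm) = 10^(−0.4 × -7.35) = 10^2.940 = 871.0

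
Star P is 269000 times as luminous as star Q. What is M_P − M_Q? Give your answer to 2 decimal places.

M_P − M_Q ≈ -13.57

Pogson: ΔM = −2.5 log₁₀(ratio) = −2.5 log₁₀(269000) = −2.5 × 5.4298 = -13.574
Star P is brighter, so it has the smaller magnitude: the difference is negative.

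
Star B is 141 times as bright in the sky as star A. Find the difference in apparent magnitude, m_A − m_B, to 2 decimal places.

Pogson: Δm = −2.5 log₁₀(ratio) = −2.5 log₁₀(141) = −2.5 × 2.1492 = -5.373
Star B is brighter so has the smaller magnitude: m_A − m_B is positive.

m_A − m_B ≈ 5.37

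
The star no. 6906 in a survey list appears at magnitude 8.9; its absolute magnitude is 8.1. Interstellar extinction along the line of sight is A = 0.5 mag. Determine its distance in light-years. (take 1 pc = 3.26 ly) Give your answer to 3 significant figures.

m − M = 5 log₁₀(d/10 pc) + A  ⇒  8.9 − (8.1) − 0.5 = 5 log₁₀(d/10)
0.300 = 5 log₁₀(d/10)
log₁₀ d = (m − M − A)/5 + 1 = 1.0600
d = 10^1.0600 = 11.48 pc
= 37.43 ly

d ≈ 37.4 ly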